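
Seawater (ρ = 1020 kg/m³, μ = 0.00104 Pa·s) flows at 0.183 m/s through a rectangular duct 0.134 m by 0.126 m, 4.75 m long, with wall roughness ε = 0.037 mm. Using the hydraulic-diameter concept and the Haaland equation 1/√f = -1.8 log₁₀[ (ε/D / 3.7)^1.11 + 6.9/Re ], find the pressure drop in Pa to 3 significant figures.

ΔP ≈ 15.8 Pa

Hydraulic diameter D_h = 4A/P = 4·(0.134·0.126)/(2·(0.134+0.126)) = 0.06754/0.52 = 0.1299 m.
Re = ρVD_h/μ = 1020·0.183·0.1299/0.00104 = 2.331e+04.
ε/D_h = 3.7e-05/0.1299 = 0.000285; Haaland gives 1/√f = -1.8 log₁₀[2.72e-05+0.000296] = 6.283, so f = 0.02533.
ΔP = f(L/D_h)(ρV²/2) = 0.02533·4.75/0.1299·17.08 = 15.82 Pa.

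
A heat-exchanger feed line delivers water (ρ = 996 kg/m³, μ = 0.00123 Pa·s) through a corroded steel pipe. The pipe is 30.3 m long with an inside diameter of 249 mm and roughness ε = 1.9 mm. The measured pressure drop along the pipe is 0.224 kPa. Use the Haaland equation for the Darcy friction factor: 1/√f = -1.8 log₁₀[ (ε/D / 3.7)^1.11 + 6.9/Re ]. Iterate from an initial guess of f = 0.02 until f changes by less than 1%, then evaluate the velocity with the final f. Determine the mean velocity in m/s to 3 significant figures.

V ≈ 0.322 m/s

Rearranging Darcy-Weisbach: V = √(2·ΔP·D/(f·L·ρ)). With ε/D = 0.0019/0.249 = 0.00763, iterate starting from f = 0.02:
  f = 0.02 → V = √(2·224·0.249/(0.02·30.3·996)) = 0.4299 m/s; Re = ρVD/μ = 8.668e+04; f → 0.03549
  f = 0.03549 → V = 0.3227 m/s; Re = 6.507e+04; f → 0.03573
Converged (Δf/f < 1%). With the final f = 0.03573: V = √(2·224·0.249/(0.03573·30.3·996)) = 0.3216 m/s.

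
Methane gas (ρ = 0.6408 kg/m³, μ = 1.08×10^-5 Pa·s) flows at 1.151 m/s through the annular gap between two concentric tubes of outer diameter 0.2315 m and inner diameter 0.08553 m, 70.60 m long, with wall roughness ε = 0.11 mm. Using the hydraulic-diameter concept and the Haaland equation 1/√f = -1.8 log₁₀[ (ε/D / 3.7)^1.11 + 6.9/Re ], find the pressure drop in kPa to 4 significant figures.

ΔP ≈ 0.006541 kPa

Hydraulic diameter D_h = 4A/P = D_o - D_i = 0.2315 - 0.08553 = 0.146 m.
Re = ρVD_h/μ = 0.6408·1.151·0.146/1.08e-05 = 9969.
ε/D_h = 0.00011/0.146 = 0.000754; Haaland gives 1/√f = -1.8 log₁₀[8e-05+0.000692] = 5.602, so f = 0.03186.
ΔP = f(L/D_h)(ρV²/2) = 0.03186·70.6/0.146·0.4245 = 6.541 Pa.
ΔP = 0.006541 kPa.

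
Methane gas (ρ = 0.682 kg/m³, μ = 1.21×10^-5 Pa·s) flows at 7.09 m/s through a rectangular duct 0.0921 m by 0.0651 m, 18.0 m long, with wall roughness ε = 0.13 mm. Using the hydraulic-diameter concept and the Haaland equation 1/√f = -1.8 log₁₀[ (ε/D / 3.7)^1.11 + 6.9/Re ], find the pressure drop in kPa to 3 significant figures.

Hydraulic diameter D_h = 4A/P = 4·(0.0921·0.0651)/(2·(0.0921+0.0651)) = 0.02398/0.3144 = 0.07628 m.
Re = ρVD_h/μ = 0.682·7.09·0.07628/1.21e-05 = 3.048e+04.
ε/D_h = 0.00013/0.07628 = 0.0017; Haaland gives 1/√f = -1.8 log₁₀[0.000198+0.000226] = 6.07, so f = 0.02714.
ΔP = f(L/D_h)(ρV²/2) = 0.02714·18/0.07628·17.14 = 109.8 Pa.
ΔP = 0.110 kPa.

ΔP ≈ 0.110 kPa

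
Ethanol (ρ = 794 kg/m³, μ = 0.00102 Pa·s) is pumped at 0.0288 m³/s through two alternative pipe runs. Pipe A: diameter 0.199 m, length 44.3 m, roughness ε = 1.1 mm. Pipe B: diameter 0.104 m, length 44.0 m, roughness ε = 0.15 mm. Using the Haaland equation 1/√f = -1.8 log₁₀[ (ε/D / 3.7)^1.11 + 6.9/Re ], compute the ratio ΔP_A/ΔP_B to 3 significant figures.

ΔP_A/ΔP_B ≈ 0.0563

Pipe A: V = Q/A = 0.0288/0.0311 = 0.926 m/s; Re = 1.434e+05; ε/D = 0.00553; Haaland → f = 0.03194; ΔP_A = f(L/D)(ρV²/2) = 2420 Pa.
Pipe B: V = Q/A = 0.0288/0.008495 = 3.39 m/s; Re = 2.745e+05; ε/D = 0.00144; Haaland → f = 0.02228; ΔP_B = f(L/D)(ρV²/2) = 4.3e+04 Pa.
ΔP_A/ΔP_B = 2420/4.3e+04 = 0.0563.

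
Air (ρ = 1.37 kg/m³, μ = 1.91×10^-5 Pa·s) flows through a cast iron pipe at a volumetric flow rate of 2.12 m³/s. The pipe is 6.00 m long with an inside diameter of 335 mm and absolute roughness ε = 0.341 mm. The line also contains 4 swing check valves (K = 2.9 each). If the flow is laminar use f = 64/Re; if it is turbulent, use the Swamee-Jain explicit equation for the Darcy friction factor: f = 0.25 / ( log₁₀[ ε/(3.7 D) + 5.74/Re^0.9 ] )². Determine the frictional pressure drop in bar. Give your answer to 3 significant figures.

ΔP ≈ 0.0474 bar

Cross-sectional area A = πD²/4 = π(0.335)²/4 = 0.08814 m²; mean velocity V = Q/A = 2.12/0.08814 = 24.05 m/s.
Reynolds number Re = ρVD/μ = 1.37 · 24.05 · 0.335 / 1.91e-05 = 5.779e+05.
Re > 4000 → turbulent. Relative roughness ε/D = 0.000341/0.335 = 0.00102. Swamee-Jain: f = 0.25/(log₁₀[0.00102/3.7 + 5.74/5.779e+05^0.9])² = 0.25/(log₁₀[0.000275 + 3.74e-05])² = 0.25/(-3.505)² = 0.02035.
Total minor-loss coefficient ΣK = 4·2.9 = 11.6.
ΔP = [f·L/D + ΣK]·(ρV²/2) = [0.02035·6/0.335 + 11.6]·(1.37·24.05²/2) = [0.3645 + 11.6]·396.3 = 4741 Pa.
ΔP = 4741 Pa = 0.0474 bar.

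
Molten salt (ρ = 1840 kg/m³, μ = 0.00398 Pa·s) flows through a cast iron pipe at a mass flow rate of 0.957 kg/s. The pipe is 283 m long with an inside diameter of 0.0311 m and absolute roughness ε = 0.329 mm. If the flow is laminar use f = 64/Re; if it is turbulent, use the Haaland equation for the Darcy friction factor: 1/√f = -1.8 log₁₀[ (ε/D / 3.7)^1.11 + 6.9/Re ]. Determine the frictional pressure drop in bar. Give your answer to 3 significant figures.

ΔP ≈ 1.72 bar

A = πD²/4 = π(0.0311)²/4 = 0.0007596 m²; mean velocity V = ṁ/(ρA) = 0.957/(1840 · 0.0007596) = 0.6847 m/s.
Reynolds number Re = ρVD/μ = 1840 · 0.6847 · 0.0311 / 0.00398 = 9844.
Re > 4000 → turbulent. Relative roughness ε/D = 0.000329/0.0311 = 0.0106. Haaland: 1/√f = -1.8 log₁₀[(0.0106/3.7)^1.11 + 6.9/9844] = -1.8 log₁₀[0.0015 + 0.000701] = 4.783, so f = 0.04371.
Darcy-Weisbach: ΔP = f(L/D)(ρV²/2) = 0.04371·(283/0.0311)·(1840·0.6847²/2) = 0.04371·9100·431.3 = 1.716e+05 Pa.
ΔP = 1.716e+05 Pa = 1.72 bar.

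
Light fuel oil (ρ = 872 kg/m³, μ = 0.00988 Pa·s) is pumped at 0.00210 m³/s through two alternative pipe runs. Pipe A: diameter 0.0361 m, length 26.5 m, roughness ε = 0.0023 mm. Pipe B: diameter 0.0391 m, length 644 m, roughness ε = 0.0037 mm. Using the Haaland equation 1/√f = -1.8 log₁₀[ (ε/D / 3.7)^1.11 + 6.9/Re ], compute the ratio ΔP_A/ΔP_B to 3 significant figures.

Pipe A: V = Q/A = 0.0021/0.001024 = 2.052 m/s; Re = 6537; ε/D = 6.37e-05; Haaland → f = 0.03489; ΔP_A = f(L/D)(ρV²/2) = 4.7e+04 Pa.
Pipe B: V = Q/A = 0.0021/0.001201 = 1.749 m/s; Re = 6035; ε/D = 9.46e-05; Haaland → f = 0.03574; ΔP_B = f(L/D)(ρV²/2) = 7.85e+05 Pa.
ΔP_A/ΔP_B = 4.7e+04/7.85e+05 = 0.0599.

ΔP_A/ΔP_B ≈ 0.0599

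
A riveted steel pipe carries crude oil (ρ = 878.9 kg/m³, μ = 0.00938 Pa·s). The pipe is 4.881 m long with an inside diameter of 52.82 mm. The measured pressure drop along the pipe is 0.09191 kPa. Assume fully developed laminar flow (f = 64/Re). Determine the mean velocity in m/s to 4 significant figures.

V ≈ 0.1750 m/s

For laminar flow, f = 64/Re with Re = ρVD/μ, so Darcy-Weisbach reduces to ΔP = 32μLV/D². Solving for V: V = ΔP·D²/(32μL) = 91.91·(0.05282)²/(32·0.00938·4.881) = 0.175 m/s.
Check: Re = ρVD/μ = 878.9·0.175·0.05282/0.00938 = 866.2 < 2300, so the laminar assumption holds.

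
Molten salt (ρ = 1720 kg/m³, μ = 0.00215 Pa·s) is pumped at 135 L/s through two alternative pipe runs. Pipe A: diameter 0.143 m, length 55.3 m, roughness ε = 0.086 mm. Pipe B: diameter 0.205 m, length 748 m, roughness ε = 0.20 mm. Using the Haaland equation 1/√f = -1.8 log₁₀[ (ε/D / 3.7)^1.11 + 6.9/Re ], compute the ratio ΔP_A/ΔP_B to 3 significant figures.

Pipe A: V = Q/A = 0.135/0.01606 = 8.406 m/s; Re = 9.616e+05; ε/D = 0.000601; Haaland → f = 0.01785; ΔP_A = f(L/D)(ρV²/2) = 4.194e+05 Pa.
Pipe B: V = Q/A = 0.135/0.03301 = 4.09 m/s; Re = 6.708e+05; ε/D = 0.000976; Haaland → f = 0.01996; ΔP_B = f(L/D)(ρV²/2) = 1.048e+06 Pa.
ΔP_A/ΔP_B = 4.194e+05/1.048e+06 = 0.400.

ΔP_A/ΔP_B ≈ 0.400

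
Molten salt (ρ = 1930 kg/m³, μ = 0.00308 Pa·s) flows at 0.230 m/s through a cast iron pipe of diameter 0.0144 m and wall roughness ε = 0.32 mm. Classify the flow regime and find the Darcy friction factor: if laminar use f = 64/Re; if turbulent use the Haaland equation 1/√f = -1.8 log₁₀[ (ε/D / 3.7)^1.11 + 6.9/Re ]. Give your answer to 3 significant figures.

Re = ρVD/μ = 1930·0.23·0.0144/0.00308 = 2075.
Re < 2300 → laminar, so f = 64/Re = 0.03084 (roughness is irrelevant in laminar flow).

f ≈ 0.0308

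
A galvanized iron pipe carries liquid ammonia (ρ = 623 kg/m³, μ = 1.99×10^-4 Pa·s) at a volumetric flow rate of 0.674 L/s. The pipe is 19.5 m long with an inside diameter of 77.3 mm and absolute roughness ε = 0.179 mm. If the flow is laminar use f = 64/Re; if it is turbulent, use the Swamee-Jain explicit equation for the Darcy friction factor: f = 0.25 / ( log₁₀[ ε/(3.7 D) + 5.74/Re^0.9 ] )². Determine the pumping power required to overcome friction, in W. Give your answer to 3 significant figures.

P ≈ 0.0312 W

Q = 0.674 L/s = 0.674/1000 = 0.000674 m³/s.
Cross-sectional area A = πD²/4 = π(0.0773)²/4 = 0.004693 m²; mean velocity V = Q/A = 0.000674/0.004693 = 0.1436 m/s.
Reynolds number Re = ρVD/μ = 623 · 0.1436 · 0.0773 / 0.000199 = 3.476e+04.
Re > 4000 → turbulent. Relative roughness ε/D = 0.000179/0.0773 = 0.00232. Swamee-Jain: f = 0.25/(log₁₀[0.00232/3.7 + 5.74/3.476e+04^0.9])² = 0.25/(log₁₀[0.000626 + 0.00047])² = 0.25/(-2.96)² = 0.02853.
Darcy-Weisbach: ΔP = f(L/D)(ρV²/2) = 0.02853·(19.5/0.0773)·(623·0.1436²/2) = 0.02853·252.3·6.425 = 46.24 Pa.
Pumping power P = QΔP = 0.000674·46.24 = 0.03116 W = 0.0312 W.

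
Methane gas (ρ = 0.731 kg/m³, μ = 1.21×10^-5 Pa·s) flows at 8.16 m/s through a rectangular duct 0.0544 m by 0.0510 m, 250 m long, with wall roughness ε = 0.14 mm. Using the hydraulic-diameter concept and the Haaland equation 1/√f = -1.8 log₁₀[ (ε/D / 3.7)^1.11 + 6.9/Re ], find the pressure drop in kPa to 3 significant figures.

Hydraulic diameter D_h = 4A/P = 4·(0.0544·0.051)/(2·(0.0544+0.051)) = 0.0111/0.2108 = 0.05265 m.
Re = ρVD_h/μ = 0.731·8.16·0.05265/1.21e-05 = 2.595e+04.
ε/D_h = 0.00014/0.05265 = 0.00266; Haaland gives 1/√f = -1.8 log₁₀[0.000324+0.000266] = 5.812, so f = 0.0296.
ΔP = f(L/D_h)(ρV²/2) = 0.0296·250/0.05265·24.34 = 3421 Pa.
ΔP = 3.42 kPa.

ΔP ≈ 3.42 kPa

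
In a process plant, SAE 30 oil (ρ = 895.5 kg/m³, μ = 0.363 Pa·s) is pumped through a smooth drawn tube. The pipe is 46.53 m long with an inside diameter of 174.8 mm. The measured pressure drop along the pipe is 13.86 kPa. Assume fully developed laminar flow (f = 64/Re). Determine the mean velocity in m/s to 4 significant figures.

For laminar flow, f = 64/Re with Re = ρVD/μ, so Darcy-Weisbach reduces to ΔP = 32μLV/D². Solving for V: V = ΔP·D²/(32μL) = 1.386e+04·(0.1748)²/(32·0.363·46.53) = 0.7835 m/s.
Check: Re = ρVD/μ = 895.5·0.7835·0.1748/0.363 = 337.9 < 2300, so the laminar assumption holds.

V ≈ 0.7835 m/s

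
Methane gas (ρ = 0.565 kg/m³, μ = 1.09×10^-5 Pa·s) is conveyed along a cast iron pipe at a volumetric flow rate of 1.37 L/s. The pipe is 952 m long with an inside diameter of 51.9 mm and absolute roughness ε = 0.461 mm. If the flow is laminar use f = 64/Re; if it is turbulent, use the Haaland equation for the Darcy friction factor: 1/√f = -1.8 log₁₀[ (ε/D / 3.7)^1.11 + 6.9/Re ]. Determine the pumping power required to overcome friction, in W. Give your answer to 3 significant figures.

Q = 1.37 L/s = 1.37/1000 = 0.00137 m³/s.
Cross-sectional area A = πD²/4 = π(0.0519)²/4 = 0.002116 m²; mean velocity V = Q/A = 0.00137/0.002116 = 0.6476 m/s.
Reynolds number Re = ρVD/μ = 0.565 · 0.6476 · 0.0519 / 1.09e-05 = 1742.
Re < 2300 → laminar flow, so f = 64/Re = 64/1742 = 0.03674 (the turbulent correlation is not needed).
Darcy-Weisbach: ΔP = f(L/D)(ρV²/2) = 0.03674·(952/0.0519)·(0.565·0.6476²/2) = 0.03674·1.834e+04·0.1185 = 79.83 Pa.
Pumping power P = QΔP = 0.00137·79.83 = 0.1094 W = 0.109 W.

P ≈ 0.109 W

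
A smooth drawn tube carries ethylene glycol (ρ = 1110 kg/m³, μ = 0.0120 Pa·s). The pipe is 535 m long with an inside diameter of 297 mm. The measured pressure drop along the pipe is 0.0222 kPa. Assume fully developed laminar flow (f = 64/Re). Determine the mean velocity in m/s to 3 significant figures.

V ≈ 0.00953 m/s

For laminar flow, f = 64/Re with Re = ρVD/μ, so Darcy-Weisbach reduces to ΔP = 32μLV/D². Solving for V: V = ΔP·D²/(32μL) = 22.2·(0.297)²/(32·0.012·535) = 0.009532 m/s.
Check: Re = ρVD/μ = 1110·0.009532·0.297/0.012 = 261.9 < 2300, so the laminar assumption holds.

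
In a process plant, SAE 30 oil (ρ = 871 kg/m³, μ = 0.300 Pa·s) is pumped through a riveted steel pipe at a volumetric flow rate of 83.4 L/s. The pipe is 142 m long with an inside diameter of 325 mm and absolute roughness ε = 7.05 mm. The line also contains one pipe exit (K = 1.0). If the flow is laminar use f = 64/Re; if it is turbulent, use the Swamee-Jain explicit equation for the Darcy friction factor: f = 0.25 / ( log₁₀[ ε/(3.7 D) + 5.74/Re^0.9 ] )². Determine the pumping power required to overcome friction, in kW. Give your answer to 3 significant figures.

P ≈ 1.12 kW

Q = 83.4 L/s = 83.4/1000 = 0.0834 m³/s.
Cross-sectional area A = πD²/4 = π(0.325)²/4 = 0.08296 m²; mean velocity V = Q/A = 0.0834/0.08296 = 1.005 m/s.
Reynolds number Re = ρVD/μ = 871 · 1.005 · 0.325 / 0.3 = 948.6.
Re < 2300 → laminar flow, so f = 64/Re = 64/948.6 = 0.06747 (the turbulent correlation is not needed).
Total minor-loss coefficient ΣK = 1·1 = 1.
ΔP = [f·L/D + ΣK]·(ρV²/2) = [0.06747·142/0.325 + 1]·(871·1.005²/2) = [29.48 + 1]·440.2 = 1.342e+04 Pa.
Pumping power P = QΔP = 0.0834·1.342e+04 = 1119 W = 1.12 kW.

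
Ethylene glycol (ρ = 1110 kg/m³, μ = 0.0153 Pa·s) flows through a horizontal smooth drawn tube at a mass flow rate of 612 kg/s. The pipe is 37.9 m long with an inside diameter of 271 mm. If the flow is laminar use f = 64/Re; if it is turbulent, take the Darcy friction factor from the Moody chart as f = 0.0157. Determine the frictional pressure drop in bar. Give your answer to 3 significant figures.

ΔP ≈ 1.11 bar

A = πD²/4 = π(0.271)²/4 = 0.05768 m²; mean velocity V = ṁ/(ρA) = 612/(1110 · 0.05768) = 9.559 m/s.
Reynolds number Re = ρVD/μ = 1110 · 9.559 · 0.271 / 0.0153 = 1.879e+05.
Re > 4000 → turbulent; use the Moody-chart value f = 0.0157.
Darcy-Weisbach: ΔP = f(L/D)(ρV²/2) = 0.0157·(37.9/0.271)·(1110·9.559²/2) = 0.0157·139.9·5.071e+04 = 1.113e+05 Pa.
ΔP = 1.113e+05 Pa = 1.11 bar.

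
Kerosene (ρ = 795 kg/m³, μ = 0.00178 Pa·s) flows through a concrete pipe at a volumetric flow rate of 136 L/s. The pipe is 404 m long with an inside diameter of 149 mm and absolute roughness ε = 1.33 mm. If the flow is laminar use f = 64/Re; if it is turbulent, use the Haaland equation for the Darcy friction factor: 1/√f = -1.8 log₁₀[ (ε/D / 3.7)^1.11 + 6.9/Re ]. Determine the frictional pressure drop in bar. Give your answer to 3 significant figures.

ΔP ≈ 24.0 bar

Q = 136 L/s = 136/1000 = 0.136 m³/s.
Cross-sectional area A = πD²/4 = π(0.149)²/4 = 0.01744 m²; mean velocity V = Q/A = 0.136/0.01744 = 7.8 m/s.
Reynolds number Re = ρVD/μ = 795 · 7.8 · 0.149 / 0.00178 = 5.191e+05.
Re > 4000 → turbulent. Relative roughness ε/D = 0.00133/0.149 = 0.00893. Haaland: 1/√f = -1.8 log₁₀[(0.00893/3.7)^1.11 + 6.9/5.191e+05] = -1.8 log₁₀[0.00124 + 1.33e-05] = 5.222, so f = 0.03668.
Darcy-Weisbach: ΔP = f(L/D)(ρV²/2) = 0.03668·(404/0.149)·(795·7.8²/2) = 0.03668·2711·2.418e+04 = 2.405e+06 Pa.
ΔP = 2.405e+06 Pa = 24.0 bar.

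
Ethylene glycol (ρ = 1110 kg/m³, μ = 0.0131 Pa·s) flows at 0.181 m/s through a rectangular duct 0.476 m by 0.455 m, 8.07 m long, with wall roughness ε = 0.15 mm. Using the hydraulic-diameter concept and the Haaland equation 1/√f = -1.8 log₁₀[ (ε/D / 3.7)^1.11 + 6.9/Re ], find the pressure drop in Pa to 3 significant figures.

Hydraulic diameter D_h = 4A/P = 4·(0.476·0.455)/(2·(0.476+0.455)) = 0.8663/1.862 = 0.4653 m.
Re = ρVD_h/μ = 1110·0.181·0.4653/0.0131 = 7136.
ε/D_h = 0.00015/0.4653 = 0.000322; Haaland gives 1/√f = -1.8 log₁₀[3.12e-05+0.000967] = 5.401, so f = 0.03428.
ΔP = f(L/D_h)(ρV²/2) = 0.03428·8.07/0.4653·18.18 = 10.81 Pa.

ΔP ≈ 10.8 Pa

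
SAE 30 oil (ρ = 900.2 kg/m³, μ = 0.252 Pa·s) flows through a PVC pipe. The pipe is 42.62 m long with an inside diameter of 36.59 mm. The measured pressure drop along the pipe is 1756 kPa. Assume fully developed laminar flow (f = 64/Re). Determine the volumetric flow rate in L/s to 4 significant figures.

Q ≈ 7.193 L/s

For laminar flow, f = 64/Re with Re = ρVD/μ, so Darcy-Weisbach reduces to ΔP = 32μLV/D². Solving for V: V = ΔP·D²/(32μL) = 1.756e+06·(0.03659)²/(32·0.252·42.62) = 6.84 m/s.
Check: Re = ρVD/μ = 900.2·6.84·0.03659/0.252 = 894.1 < 2300, so the laminar assumption holds.
Q = V·A = 6.84·(π/4·0.03659²) = 0.007193 m³/s = 7.193 L/s.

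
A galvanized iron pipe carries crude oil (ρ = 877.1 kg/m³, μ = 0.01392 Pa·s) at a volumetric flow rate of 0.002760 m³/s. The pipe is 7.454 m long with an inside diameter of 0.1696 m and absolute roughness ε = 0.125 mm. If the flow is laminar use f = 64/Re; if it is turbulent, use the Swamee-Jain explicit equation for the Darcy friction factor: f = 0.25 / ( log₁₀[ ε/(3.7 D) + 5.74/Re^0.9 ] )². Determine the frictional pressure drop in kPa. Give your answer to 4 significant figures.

Cross-sectional area A = πD²/4 = π(0.1696)²/4 = 0.02259 m²; mean velocity V = Q/A = 0.00276/0.02259 = 0.1222 m/s.
Reynolds number Re = ρVD/μ = 877.1 · 0.1222 · 0.1696 / 0.0139 = 1306.
Re < 2300 → laminar flow, so f = 64/Re = 64/1306 = 0.04902 (the turbulent correlation is not needed).
Darcy-Weisbach: ΔP = f(L/D)(ρV²/2) = 0.04902·(7.454/0.1696)·(877.1·0.1222²/2) = 0.04902·43.95·6.546 = 14.1 Pa.
ΔP = 14.1 Pa = 0.01410 kPa.

ΔP ≈ 0.01410 kPa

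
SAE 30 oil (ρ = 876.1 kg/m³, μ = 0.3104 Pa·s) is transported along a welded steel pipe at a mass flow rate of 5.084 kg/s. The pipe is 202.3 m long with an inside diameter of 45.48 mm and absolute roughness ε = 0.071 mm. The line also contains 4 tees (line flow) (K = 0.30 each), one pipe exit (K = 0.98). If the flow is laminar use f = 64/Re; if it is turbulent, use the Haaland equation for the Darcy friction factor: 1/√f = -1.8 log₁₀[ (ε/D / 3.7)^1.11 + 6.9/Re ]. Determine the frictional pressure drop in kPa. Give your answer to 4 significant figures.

ΔP ≈ 3482 kPa

A = πD²/4 = π(0.04548)²/4 = 0.001625 m²; mean velocity V = ṁ/(ρA) = 5.084/(876.1 · 0.001625) = 3.572 m/s.
Reynolds number Re = ρVD/μ = 876.1 · 3.572 · 0.04548 / 0.31 = 458.5.
Re < 2300 → laminar flow, so f = 64/Re = 64/458.5 = 0.1396 (the turbulent correlation is not needed).
Total minor-loss coefficient ΣK = 4·0.3 + 1·0.98 = 2.18.
ΔP = [f·L/D + ΣK]·(ρV²/2) = [0.1396·202.3/0.04548 + 2.18]·(876.1·3.572²/2) = [620.8 + 2.18]·5589 = 3.482e+06 Pa.
ΔP = 3.482e+06 Pa = 3482 kPa.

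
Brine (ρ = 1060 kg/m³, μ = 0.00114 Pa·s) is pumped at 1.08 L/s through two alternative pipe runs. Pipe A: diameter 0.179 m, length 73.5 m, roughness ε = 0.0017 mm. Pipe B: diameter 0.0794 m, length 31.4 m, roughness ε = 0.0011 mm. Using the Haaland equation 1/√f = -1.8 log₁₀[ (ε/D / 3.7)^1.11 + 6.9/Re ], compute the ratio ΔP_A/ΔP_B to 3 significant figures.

ΔP_A/ΔP_B ≈ 0.0501

Pipe A: V = Q/A = 0.00108/0.02516 = 0.04292 m/s; Re = 7143; ε/D = 9.5e-06; Haaland → f = 0.03396; ΔP_A = f(L/D)(ρV²/2) = 13.61 Pa.
Pipe B: V = Q/A = 0.00108/0.004951 = 0.2181 m/s; Re = 1.61e+04; ε/D = 1.39e-05; Haaland → f = 0.02722; ΔP_B = f(L/D)(ρV²/2) = 271.5 Pa.
ΔP_A/ΔP_B = 13.61/271.5 = 0.0501.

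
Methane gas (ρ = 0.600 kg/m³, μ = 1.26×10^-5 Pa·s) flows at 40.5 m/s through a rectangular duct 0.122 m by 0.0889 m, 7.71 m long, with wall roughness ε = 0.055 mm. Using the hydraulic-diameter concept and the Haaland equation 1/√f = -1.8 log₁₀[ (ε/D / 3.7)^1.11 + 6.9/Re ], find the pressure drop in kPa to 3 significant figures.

Hydraulic diameter D_h = 4A/P = 4·(0.122·0.0889)/(2·(0.122+0.0889)) = 0.04338/0.4218 = 0.1029 m.
Re = ρVD_h/μ = 0.6·40.5·0.1029/1.26e-05 = 1.984e+05.
ε/D_h = 5.5e-05/0.1029 = 0.000535; Haaland gives 1/√f = -1.8 log₁₀[5.46e-05+3.48e-05] = 7.287, so f = 0.01883.
ΔP = f(L/D_h)(ρV²/2) = 0.01883·7.71/0.1029·492.1 = 694.6 Pa.
ΔP = 0.695 kPa.

ΔP ≈ 0.695 kPa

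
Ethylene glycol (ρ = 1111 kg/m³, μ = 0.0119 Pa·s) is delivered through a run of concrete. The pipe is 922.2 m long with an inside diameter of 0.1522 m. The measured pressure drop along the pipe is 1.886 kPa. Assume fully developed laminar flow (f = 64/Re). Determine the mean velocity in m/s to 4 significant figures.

For laminar flow, f = 64/Re with Re = ρVD/μ, so Darcy-Weisbach reduces to ΔP = 32μLV/D². Solving for V: V = ΔP·D²/(32μL) = 1886·(0.1522)²/(32·0.0119·922.2) = 0.1244 m/s.
Check: Re = ρVD/μ = 1111·0.1244·0.1522/0.0119 = 1768 < 2300, so the laminar assumption holds.

V ≈ 0.1244 m/s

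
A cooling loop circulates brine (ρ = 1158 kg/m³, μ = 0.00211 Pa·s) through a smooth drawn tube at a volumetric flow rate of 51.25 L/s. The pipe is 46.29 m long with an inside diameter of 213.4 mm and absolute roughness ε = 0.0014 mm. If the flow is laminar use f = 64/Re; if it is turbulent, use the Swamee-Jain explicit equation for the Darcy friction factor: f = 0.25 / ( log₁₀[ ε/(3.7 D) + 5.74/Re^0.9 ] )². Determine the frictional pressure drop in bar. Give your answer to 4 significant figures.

Q = 51.25 L/s = 51.25/1000 = 0.05125 m³/s.
Cross-sectional area A = πD²/4 = π(0.2134)²/4 = 0.03577 m²; mean velocity V = Q/A = 0.05125/0.03577 = 1.433 m/s.
Reynolds number Re = ρVD/μ = 1158 · 1.433 · 0.2134 / 0.00211 = 1.678e+05.
Re > 4000 → turbulent. Relative roughness ε/D = 1.4e-06/0.2134 = 6.56e-06. Swamee-Jain: f = 0.25/(log₁₀[6.56e-06/3.7 + 5.74/1.678e+05^0.9])² = 0.25/(log₁₀[1.77e-06 + 0.000114])² = 0.25/(-3.937)² = 0.01613.
Darcy-Weisbach: ΔP = f(L/D)(ρV²/2) = 0.01613·(46.29/0.2134)·(1158·1.433²/2) = 0.01613·216.9·1189 = 4160 Pa.
ΔP = 4160 Pa = 0.04160 bar.

ΔP ≈ 0.04160 bar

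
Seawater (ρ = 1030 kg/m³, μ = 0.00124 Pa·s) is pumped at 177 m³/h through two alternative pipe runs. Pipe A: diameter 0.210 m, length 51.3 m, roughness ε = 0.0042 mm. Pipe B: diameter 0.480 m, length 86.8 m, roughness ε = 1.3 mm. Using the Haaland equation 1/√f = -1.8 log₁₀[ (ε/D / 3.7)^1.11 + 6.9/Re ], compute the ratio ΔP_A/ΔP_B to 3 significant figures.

Pipe A: V = Q/A = 0.04917/0.03464 = 1.42 m/s; Re = 2.476e+05; ε/D = 2e-05; Haaland → f = 0.01502; ΔP_A = f(L/D)(ρV²/2) = 3807 Pa.
Pipe B: V = Q/A = 0.04917/0.181 = 0.2717 m/s; Re = 1.083e+05; ε/D = 0.00271; Haaland → f = 0.02664; ΔP_B = f(L/D)(ρV²/2) = 183.1 Pa.
ΔP_A/ΔP_B = 3807/183.1 = 20.8.

ΔP_A/ΔP_B ≈ 20.8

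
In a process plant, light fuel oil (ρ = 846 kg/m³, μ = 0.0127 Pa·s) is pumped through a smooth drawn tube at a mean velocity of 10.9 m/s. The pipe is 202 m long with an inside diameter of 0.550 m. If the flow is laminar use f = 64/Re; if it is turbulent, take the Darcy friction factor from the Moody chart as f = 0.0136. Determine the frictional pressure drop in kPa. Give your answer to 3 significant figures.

ΔP ≈ 251 kPa

Reynolds number Re = ρVD/μ = 846 · 10.9 · 0.55 / 0.0127 = 3.994e+05.
Re > 4000 → turbulent; use the Moody-chart value f = 0.0136.
Darcy-Weisbach: ΔP = f(L/D)(ρV²/2) = 0.0136·(202/0.55)·(846·10.9²/2) = 0.0136·367.3·5.026e+04 = 2.51e+05 Pa.
ΔP = 2.51e+05 Pa = 251 kPa.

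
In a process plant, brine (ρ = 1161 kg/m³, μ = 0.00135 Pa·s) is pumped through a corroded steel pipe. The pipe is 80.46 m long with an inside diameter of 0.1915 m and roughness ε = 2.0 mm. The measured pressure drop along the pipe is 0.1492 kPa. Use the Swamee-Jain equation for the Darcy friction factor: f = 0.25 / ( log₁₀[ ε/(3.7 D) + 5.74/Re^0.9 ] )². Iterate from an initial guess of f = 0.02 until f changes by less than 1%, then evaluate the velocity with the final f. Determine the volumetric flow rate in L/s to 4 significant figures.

Rearranging Darcy-Weisbach: V = √(2·ΔP·D/(f·L·ρ)). With ε/D = 0.002/0.1915 = 0.0104, iterate starting from f = 0.02:
  f = 0.02 → V = √(2·149.2·0.1915/(0.02·80.46·1161)) = 0.1749 m/s; Re = ρVD/μ = 2.88e+04; f → 0.04094
  f = 0.04094 → V = 0.1222 m/s; Re = 2.013e+04; f → 0.04183
  f = 0.04183 → V = 0.1209 m/s; Re = 1.992e+04; f → 0.04186
Converged (Δf/f < 1%). With the final f = 0.04186: V = √(2·149.2·0.1915/(0.04186·80.46·1161)) = 0.1209 m/s.
Q = V·A = 0.1209·(π/4·0.1915²) = 0.003482 m³/s = 3.482 L/s.

Q ≈ 3.482 L/s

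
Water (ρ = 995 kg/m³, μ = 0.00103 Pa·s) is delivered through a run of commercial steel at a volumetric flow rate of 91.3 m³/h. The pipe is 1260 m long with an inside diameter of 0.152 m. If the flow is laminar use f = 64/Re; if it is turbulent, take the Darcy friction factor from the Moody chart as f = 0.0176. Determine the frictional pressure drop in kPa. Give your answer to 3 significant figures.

ΔP ≈ 142 kPa

Q = 91.3 m³/h = 91.3/3600 = 0.02536 m³/s.
Cross-sectional area A = πD²/4 = π(0.152)²/4 = 0.01815 m²; mean velocity V = Q/A = 0.02536/0.01815 = 1.398 m/s.
Reynolds number Re = ρVD/μ = 995 · 1.398 · 0.152 / 0.00103 = 2.052e+05.
Re > 4000 → turbulent; use the Moody-chart value f = 0.0176.
Darcy-Weisbach: ΔP = f(L/D)(ρV²/2) = 0.0176·(1260/0.152)·(995·1.398²/2) = 0.0176·8289·971.8 = 1.418e+05 Pa.
ΔP = 1.418e+05 Pa = 142 kPa.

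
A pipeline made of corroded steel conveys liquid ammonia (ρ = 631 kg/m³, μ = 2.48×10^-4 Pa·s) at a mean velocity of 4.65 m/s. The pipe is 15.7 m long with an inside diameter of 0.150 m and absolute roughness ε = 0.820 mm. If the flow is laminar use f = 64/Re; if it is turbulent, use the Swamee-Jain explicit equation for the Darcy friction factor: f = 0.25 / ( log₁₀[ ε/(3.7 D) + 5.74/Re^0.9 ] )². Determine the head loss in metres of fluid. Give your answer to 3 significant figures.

Reynolds number Re = ρVD/μ = 631 · 4.65 · 0.15 / 0.000248 = 1.775e+06.
Re > 4000 → turbulent. Relative roughness ε/D = 0.00082/0.15 = 0.00547. Swamee-Jain: f = 0.25/(log₁₀[0.00547/3.7 + 5.74/1.775e+06^0.9])² = 0.25/(log₁₀[0.00148 + 1.36e-05])² = 0.25/(-2.826)² = 0.03129.
Darcy-Weisbach: ΔP = f(L/D)(ρV²/2) = 0.03129·(15.7/0.15)·(631·4.65²/2) = 0.03129·104.7·6822 = 2.234e+04 Pa.
Head loss h_f = ΔP/(ρg) = 2.234e+04/(631·9.81) = 3.61 m.

h_f ≈ 3.61 m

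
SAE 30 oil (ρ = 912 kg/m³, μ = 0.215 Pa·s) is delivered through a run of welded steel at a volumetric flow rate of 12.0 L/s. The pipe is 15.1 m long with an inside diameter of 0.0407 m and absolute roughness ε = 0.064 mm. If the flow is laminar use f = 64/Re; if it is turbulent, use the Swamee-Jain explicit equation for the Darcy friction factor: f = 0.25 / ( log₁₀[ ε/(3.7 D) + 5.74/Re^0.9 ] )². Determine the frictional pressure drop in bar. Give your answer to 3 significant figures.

Q = 12.0 L/s = 12.0/1000 = 0.012 m³/s.
Cross-sectional area A = πD²/4 = π(0.0407)²/4 = 0.001301 m²; mean velocity V = Q/A = 0.012/0.001301 = 9.224 m/s.
Reynolds number Re = ρVD/μ = 912 · 9.224 · 0.0407 / 0.215 = 1592.
Re < 2300 → laminar flow, so f = 64/Re = 64/1592 = 0.04019 (the turbulent correlation is not needed).
Darcy-Weisbach: ΔP = f(L/D)(ρV²/2) = 0.04019·(15.1/0.0407)·(912·9.224²/2) = 0.04019·371·3.879e+04 = 5.785e+05 Pa.
ΔP = 5.785e+05 Pa = 5.78 bar.

ΔP ≈ 5.78 bar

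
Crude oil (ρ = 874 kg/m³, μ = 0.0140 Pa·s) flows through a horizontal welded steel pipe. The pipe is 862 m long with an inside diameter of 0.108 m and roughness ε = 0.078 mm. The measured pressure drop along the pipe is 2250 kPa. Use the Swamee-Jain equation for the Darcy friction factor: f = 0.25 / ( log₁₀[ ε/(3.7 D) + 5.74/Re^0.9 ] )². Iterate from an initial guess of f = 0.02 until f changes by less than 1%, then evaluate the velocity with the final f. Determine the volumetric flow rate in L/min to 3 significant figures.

Q ≈ 2800 L/min

Rearranging Darcy-Weisbach: V = √(2·ΔP·D/(f·L·ρ)). With ε/D = 7.8e-05/0.108 = 0.000722, iterate starting from f = 0.02:
  f = 0.02 → V = √(2·2.25e+06·0.108/(0.02·862·874)) = 5.679 m/s; Re = ρVD/μ = 3.829e+04; f → 0.02436
  f = 0.02436 → V = 5.146 m/s; Re = 3.47e+04; f → 0.02477
  f = 0.02477 → V = 5.103 m/s; Re = 3.44e+04; f → 0.02481
Converged (Δf/f < 1%). With the final f = 0.02481: V = √(2·2.25e+06·0.108/(0.02481·862·874)) = 5.099 m/s.
Q = V·A = 5.099·(π/4·0.108²) = 0.04671 m³/s = 2800 L/min.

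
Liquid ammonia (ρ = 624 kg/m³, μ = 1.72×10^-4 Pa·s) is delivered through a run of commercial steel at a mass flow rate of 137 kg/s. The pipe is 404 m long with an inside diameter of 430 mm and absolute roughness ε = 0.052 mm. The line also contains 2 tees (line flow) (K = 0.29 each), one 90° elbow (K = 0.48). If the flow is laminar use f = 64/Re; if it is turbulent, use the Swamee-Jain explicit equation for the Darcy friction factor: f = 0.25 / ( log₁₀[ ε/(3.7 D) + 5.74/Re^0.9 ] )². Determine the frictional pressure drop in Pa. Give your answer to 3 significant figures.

A = πD²/4 = π(0.43)²/4 = 0.1452 m²; mean velocity V = ṁ/(ρA) = 137/(624 · 0.1452) = 1.512 m/s.
Reynolds number Re = ρVD/μ = 624 · 1.512 · 0.43 / 0.000172 = 2.358e+06.
Re > 4000 → turbulent. Relative roughness ε/D = 5.2e-05/0.43 = 0.000121. Swamee-Jain: f = 0.25/(log₁₀[0.000121/3.7 + 5.74/2.358e+06^0.9])² = 0.25/(log₁₀[3.27e-05 + 1.06e-05])² = 0.25/(-4.364)² = 0.01313.
Total minor-loss coefficient ΣK = 2·0.29 + 1·0.48 = 1.06.
ΔP = [f·L/D + ΣK]·(ρV²/2) = [0.01313·404/0.43 + 1.06]·(624·1.512²/2) = [12.33 + 1.06]·713.1 = 9551 Pa.

ΔP ≈ 9550 Pa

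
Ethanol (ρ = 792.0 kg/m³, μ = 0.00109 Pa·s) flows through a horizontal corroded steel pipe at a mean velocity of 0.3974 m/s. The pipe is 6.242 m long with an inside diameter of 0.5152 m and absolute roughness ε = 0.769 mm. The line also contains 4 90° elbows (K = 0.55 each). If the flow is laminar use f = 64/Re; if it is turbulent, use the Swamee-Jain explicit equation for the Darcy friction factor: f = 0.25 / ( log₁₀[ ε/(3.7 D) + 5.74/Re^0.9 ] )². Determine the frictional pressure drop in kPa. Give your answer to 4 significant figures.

ΔP ≈ 0.1552 kPa

Reynolds number Re = ρVD/μ = 792 · 0.3974 · 0.5152 / 0.00109 = 1.488e+05.
Re > 4000 → turbulent. Relative roughness ε/D = 0.000769/0.5152 = 0.00149. Swamee-Jain: f = 0.25/(log₁₀[0.00149/3.7 + 5.74/1.488e+05^0.9])² = 0.25/(log₁₀[0.000403 + 0.000127])² = 0.25/(-3.275)² = 0.0233.
Total minor-loss coefficient ΣK = 4·0.55 = 2.2.
ΔP = [f·L/D + ΣK]·(ρV²/2) = [0.0233·6.242/0.5152 + 2.2]·(792·0.3974²/2) = [0.2823 + 2.2]·62.54 = 155.2 Pa.
ΔP = 155.2 Pa = 0.1552 kPa.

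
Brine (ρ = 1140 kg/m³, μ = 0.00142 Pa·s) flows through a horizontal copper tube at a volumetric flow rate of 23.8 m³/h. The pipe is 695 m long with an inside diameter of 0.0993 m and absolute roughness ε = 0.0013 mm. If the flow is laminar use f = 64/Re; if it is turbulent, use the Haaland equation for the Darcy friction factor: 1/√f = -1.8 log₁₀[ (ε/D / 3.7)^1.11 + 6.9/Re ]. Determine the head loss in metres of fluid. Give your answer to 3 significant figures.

h_f ≈ 5.04 m

Q = 23.8 m³/h = 23.8/3600 = 0.006611 m³/s.
Cross-sectional area A = πD²/4 = π(0.0993)²/4 = 0.007744 m²; mean velocity V = Q/A = 0.006611/0.007744 = 0.8537 m/s.
Reynolds number Re = ρVD/μ = 1140 · 0.8537 · 0.0993 / 0.00142 = 6.805e+04.
Re > 4000 → turbulent. Relative roughness ε/D = 1.3e-06/0.0993 = 1.31e-05. Haaland: 1/√f = -1.8 log₁₀[(1.31e-05/3.7)^1.11 + 6.9/6.805e+04] = -1.8 log₁₀[8.9e-07 + 0.000101] = 7.182, so f = 0.01938.
Darcy-Weisbach: ΔP = f(L/D)(ρV²/2) = 0.01938·(695/0.0993)·(1140·0.8537²/2) = 0.01938·6999·415.4 = 5.636e+04 Pa.
Head loss h_f = ΔP/(ρg) = 5.636e+04/(1140·9.81) = 5.04 m.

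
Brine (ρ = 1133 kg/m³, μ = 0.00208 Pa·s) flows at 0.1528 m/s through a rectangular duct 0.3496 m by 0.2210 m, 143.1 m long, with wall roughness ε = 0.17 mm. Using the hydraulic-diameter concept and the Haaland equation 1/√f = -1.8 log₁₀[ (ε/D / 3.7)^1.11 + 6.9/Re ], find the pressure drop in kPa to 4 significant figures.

Hydraulic diameter D_h = 4A/P = 4·(0.3496·0.221)/(2·(0.3496+0.221)) = 0.309/1.141 = 0.2708 m.
Re = ρVD_h/μ = 1133·0.1528·0.2708/0.00208 = 2.254e+04.
ε/D_h = 0.00017/0.2708 = 0.000628; Haaland gives 1/√f = -1.8 log₁₀[6.53e-05+0.000306] = 6.174, so f = 0.02623.
ΔP = f(L/D_h)(ρV²/2) = 0.02623·143.1/0.2708·13.23 = 183.3 Pa.
ΔP = 0.1833 kPa.

ΔP ≈ 0.1833 kPa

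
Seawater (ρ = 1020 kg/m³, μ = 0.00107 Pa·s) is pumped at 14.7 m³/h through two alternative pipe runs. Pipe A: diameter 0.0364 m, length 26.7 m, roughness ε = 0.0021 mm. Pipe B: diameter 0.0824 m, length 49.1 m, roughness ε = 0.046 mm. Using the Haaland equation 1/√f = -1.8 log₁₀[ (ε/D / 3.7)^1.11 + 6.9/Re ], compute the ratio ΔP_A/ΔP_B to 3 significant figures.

ΔP_A/ΔP_B ≈ 25.3

Pipe A: V = Q/A = 0.004083/0.001041 = 3.924 m/s; Re = 1.362e+05; ε/D = 5.77e-05; Haaland → f = 0.01703; ΔP_A = f(L/D)(ρV²/2) = 9.808e+04 Pa.
Pipe B: V = Q/A = 0.004083/0.005333 = 0.7657 m/s; Re = 6.015e+04; ε/D = 0.000558; Haaland → f = 0.02178; ΔP_B = f(L/D)(ρV²/2) = 3881 Pa.
ΔP_A/ΔP_B = 9.808e+04/3881 = 25.3.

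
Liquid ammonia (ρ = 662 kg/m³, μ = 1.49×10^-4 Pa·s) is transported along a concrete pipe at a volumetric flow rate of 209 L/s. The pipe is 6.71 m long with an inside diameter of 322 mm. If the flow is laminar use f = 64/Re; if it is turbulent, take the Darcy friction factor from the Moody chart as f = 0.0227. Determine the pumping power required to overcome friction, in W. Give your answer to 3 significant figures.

Q = 209 L/s = 209/1000 = 0.209 m³/s.
Cross-sectional area A = πD²/4 = π(0.322)²/4 = 0.08143 m²; mean velocity V = Q/A = 0.209/0.08143 = 2.567 m/s.
Reynolds number Re = ρVD/μ = 662 · 2.567 · 0.322 / 0.000149 = 3.672e+06.
Re > 4000 → turbulent; use the Moody-chart value f = 0.0227.
Darcy-Weisbach: ΔP = f(L/D)(ρV²/2) = 0.0227·(6.71/0.322)·(662·2.567²/2) = 0.0227·20.84·2180 = 1031 Pa.
Pumping power P = QΔP = 0.209·1031 = 215.6 W = 216 W.

P ≈ 216 W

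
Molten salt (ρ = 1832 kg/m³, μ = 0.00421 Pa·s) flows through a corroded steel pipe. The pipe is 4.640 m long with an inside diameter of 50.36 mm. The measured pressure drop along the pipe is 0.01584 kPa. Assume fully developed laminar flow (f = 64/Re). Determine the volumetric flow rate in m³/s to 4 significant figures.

For laminar flow, f = 64/Re with Re = ρVD/μ, so Darcy-Weisbach reduces to ΔP = 32μLV/D². Solving for V: V = ΔP·D²/(32μL) = 15.84·(0.05036)²/(32·0.00421·4.64) = 0.06427 m/s.
Check: Re = ρVD/μ = 1832·0.06427·0.05036/0.00421 = 1408 < 2300, so the laminar assumption holds.
Q = V·A = 0.06427·(π/4·0.05036²) = 0.000128 m³/s = 1.280×10^-4 m³/s.

Q ≈ 1.280×10^-4 m³/s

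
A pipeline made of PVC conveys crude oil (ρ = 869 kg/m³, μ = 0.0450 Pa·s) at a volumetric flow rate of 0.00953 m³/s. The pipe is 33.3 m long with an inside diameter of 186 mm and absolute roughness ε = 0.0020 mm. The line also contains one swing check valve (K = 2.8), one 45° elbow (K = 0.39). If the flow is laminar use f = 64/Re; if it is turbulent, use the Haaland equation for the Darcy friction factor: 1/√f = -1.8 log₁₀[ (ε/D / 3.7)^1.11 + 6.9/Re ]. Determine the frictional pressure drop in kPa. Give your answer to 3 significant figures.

Cross-sectional area A = πD²/4 = π(0.186)²/4 = 0.02717 m²; mean velocity V = Q/A = 0.00953/0.02717 = 0.3507 m/s.
Reynolds number Re = ρVD/μ = 869 · 0.3507 · 0.186 / 0.045 = 1260.
Re < 2300 → laminar flow, so f = 64/Re = 64/1260 = 0.0508 (the turbulent correlation is not needed).
Total minor-loss coefficient ΣK = 1·2.8 + 1·0.39 = 3.19.
ΔP = [f·L/D + ΣK]·(ρV²/2) = [0.0508·33.3/0.186 + 3.19]·(869·0.3507²/2) = [9.095 + 3.19]·53.45 = 656.6 Pa.
ΔP = 656.6 Pa = 0.657 kPa.

ΔP ≈ 0.657 kPa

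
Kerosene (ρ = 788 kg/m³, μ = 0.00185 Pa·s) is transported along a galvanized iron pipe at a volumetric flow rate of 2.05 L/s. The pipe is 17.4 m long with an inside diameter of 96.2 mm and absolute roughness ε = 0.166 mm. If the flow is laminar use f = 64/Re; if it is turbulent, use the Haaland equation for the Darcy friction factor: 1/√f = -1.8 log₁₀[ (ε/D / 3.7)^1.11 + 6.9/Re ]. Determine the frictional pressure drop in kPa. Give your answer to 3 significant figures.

ΔP ≈ 0.182 kPa

Q = 2.05 L/s = 2.05/1000 = 0.00205 m³/s.
Cross-sectional area A = πD²/4 = π(0.0962)²/4 = 0.007268 m²; mean velocity V = Q/A = 0.00205/0.007268 = 0.282 m/s.
Reynolds number Re = ρVD/μ = 788 · 0.282 · 0.0962 / 0.00185 = 1.156e+04.
Re > 4000 → turbulent. Relative roughness ε/D = 0.000166/0.0962 = 0.00173. Haaland: 1/√f = -1.8 log₁₀[(0.00173/3.7)^1.11 + 6.9/1.156e+04] = -1.8 log₁₀[0.000201 + 0.000597] = 5.577, so f = 0.03215.
Darcy-Weisbach: ΔP = f(L/D)(ρV²/2) = 0.03215·(17.4/0.0962)·(788·0.282²/2) = 0.03215·180.9·31.34 = 182.3 Pa.
ΔP = 182.3 Pa = 0.182 kPa.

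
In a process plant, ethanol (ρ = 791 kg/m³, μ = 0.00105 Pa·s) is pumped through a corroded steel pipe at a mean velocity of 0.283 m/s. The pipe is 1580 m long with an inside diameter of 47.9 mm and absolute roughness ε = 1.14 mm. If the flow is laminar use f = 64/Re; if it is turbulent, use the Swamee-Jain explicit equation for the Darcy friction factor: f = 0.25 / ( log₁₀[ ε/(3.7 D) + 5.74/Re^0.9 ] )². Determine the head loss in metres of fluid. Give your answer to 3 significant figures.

Reynolds number Re = ρVD/μ = 791 · 0.283 · 0.0479 / 0.00105 = 1.021e+04.
Re > 4000 → turbulent. Relative roughness ε/D = 0.00114/0.0479 = 0.0238. Swamee-Jain: f = 0.25/(log₁₀[0.0238/3.7 + 5.74/1.021e+04^0.9])² = 0.25/(log₁₀[0.00643 + 0.00141])² = 0.25/(-2.105)² = 0.05641.
Darcy-Weisbach: ΔP = f(L/D)(ρV²/2) = 0.05641·(1580/0.0479)·(791·0.283²/2) = 0.05641·3.299e+04·31.68 = 5.893e+04 Pa.
Head loss h_f = ΔP/(ρg) = 5.893e+04/(791·9.81) = 7.59 m.

h_f ≈ 7.59 m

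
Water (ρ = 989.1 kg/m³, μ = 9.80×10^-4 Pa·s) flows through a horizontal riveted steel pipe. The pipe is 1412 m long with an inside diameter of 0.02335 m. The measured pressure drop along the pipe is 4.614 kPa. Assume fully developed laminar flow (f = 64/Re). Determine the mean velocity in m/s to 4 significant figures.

For laminar flow, f = 64/Re with Re = ρVD/μ, so Darcy-Weisbach reduces to ΔP = 32μLV/D². Solving for V: V = ΔP·D²/(32μL) = 4614·(0.02335)²/(32·0.00098·1412) = 0.05681 m/s.
Check: Re = ρVD/μ = 989.1·0.05681·0.02335/0.00098 = 1339 < 2300, so the laminar assumption holds.

V ≈ 0.05681 m/s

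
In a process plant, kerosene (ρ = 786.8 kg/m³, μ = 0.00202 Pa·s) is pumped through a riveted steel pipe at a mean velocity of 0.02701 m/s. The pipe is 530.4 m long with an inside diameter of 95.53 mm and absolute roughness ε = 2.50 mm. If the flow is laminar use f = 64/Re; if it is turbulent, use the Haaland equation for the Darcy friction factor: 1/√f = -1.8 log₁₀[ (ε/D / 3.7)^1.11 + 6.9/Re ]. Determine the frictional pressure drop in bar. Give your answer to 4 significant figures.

Reynolds number Re = ρVD/μ = 786.8 · 0.02701 · 0.09553 / 0.00202 = 1005.
Re < 2300 → laminar flow, so f = 64/Re = 64/1005 = 0.06368 (the turbulent correlation is not needed).
Darcy-Weisbach: ΔP = f(L/D)(ρV²/2) = 0.06368·(530.4/0.09553)·(786.8·0.02701²/2) = 0.06368·5552·0.287 = 101.5 Pa.
ΔP = 101.5 Pa = 0.001015 bar.

ΔP ≈ 0.001015 bar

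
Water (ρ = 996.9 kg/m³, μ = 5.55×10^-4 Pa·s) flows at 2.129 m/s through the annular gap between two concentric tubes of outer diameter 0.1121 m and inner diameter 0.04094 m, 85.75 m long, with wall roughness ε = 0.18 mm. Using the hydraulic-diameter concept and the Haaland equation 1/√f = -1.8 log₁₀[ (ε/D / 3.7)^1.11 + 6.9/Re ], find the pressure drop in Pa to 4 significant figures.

ΔP ≈ 69430 Pa

Hydraulic diameter D_h = 4A/P = D_o - D_i = 0.1121 - 0.04094 = 0.07116 m.
Re = ρVD_h/μ = 996.9·2.129·0.07116/0.000555 = 2.721e+05.
ε/D_h = 0.00018/0.07116 = 0.00253; Haaland gives 1/√f = -1.8 log₁₀[0.000307+2.54e-05] = 6.262, so f = 0.0255.
ΔP = f(L/D_h)(ρV²/2) = 0.0255·85.75/0.07116·2259 = 6.943e+04 Pa.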